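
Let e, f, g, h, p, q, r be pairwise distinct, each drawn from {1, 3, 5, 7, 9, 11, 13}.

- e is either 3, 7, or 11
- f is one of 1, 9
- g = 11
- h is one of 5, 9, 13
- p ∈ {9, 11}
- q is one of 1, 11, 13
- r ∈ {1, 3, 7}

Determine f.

g has just one choice, so g = 11. Remove 11 from e, p, q.
p must be 9 (only option left). Strike 9 from f, h.
So f = 1.

1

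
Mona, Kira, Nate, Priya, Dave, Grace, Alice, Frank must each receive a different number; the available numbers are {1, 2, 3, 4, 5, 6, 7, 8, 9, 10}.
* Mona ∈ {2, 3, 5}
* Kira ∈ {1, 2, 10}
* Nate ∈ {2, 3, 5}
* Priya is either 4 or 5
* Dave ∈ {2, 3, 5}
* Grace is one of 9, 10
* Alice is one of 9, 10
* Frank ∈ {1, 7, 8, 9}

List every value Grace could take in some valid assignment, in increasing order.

The 2 variables Grace and Alice are confined to {9, 10}, which locks those values in; drop them from Kira, Frank.
Mona, Nate, Dave between them cover only {2, 3, 5} — a naked triple. Remove those values from Kira, Priya.
That leaves Kira = 1. Strike 1 from Frank.
Priya has just one choice, so Priya = 4.
No further eliminations apply; Grace can still be any of 9, 10.

9, 10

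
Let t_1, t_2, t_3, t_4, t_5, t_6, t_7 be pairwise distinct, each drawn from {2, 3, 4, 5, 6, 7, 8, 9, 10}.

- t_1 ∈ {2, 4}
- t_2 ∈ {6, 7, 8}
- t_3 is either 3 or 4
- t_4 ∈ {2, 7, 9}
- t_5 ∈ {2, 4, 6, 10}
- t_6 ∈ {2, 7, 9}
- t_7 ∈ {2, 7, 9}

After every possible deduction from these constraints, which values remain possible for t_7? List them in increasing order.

2, 7, 9

t_4, t_6, t_7 share exactly the 3 values {2, 7, 9}; by pigeonhole those values go to them, so strike 2, 7, 9 from t_1, t_2, t_5.
t_1 must be 4 (only option left). Remove 4 from t_3, t_5.
t_3's domain is down to {3}, so t_3 = 3.
No further eliminations apply; t_7 can still be any of 2, 7, 9.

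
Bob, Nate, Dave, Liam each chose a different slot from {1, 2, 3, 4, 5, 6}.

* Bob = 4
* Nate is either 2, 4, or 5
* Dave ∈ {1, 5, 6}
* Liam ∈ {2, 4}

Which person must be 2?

Bob must be 4 (only option left). So Nate, Liam can't be 4.
So 2 goes to Liam.

Liam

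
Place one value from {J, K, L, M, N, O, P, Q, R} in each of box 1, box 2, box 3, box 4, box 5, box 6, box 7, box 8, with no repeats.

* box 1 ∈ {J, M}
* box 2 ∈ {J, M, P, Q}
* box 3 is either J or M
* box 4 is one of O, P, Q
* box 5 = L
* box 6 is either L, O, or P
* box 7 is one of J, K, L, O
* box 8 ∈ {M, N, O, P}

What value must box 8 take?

N

box 5's domain is down to {L}, so box 5 = L. So box 6, box 7 can't be L.
The 7 still-open variables together cover exactly {J, K, M, N, O, P, Q} — 7 values for 7 variables — and K appears only in box 7's list, so box 7 = K.
The 6 still-open variables draw from only 6 values {J, M, N, O, P, Q}, so each is used; only box 8 can be N, hence box 8 = N.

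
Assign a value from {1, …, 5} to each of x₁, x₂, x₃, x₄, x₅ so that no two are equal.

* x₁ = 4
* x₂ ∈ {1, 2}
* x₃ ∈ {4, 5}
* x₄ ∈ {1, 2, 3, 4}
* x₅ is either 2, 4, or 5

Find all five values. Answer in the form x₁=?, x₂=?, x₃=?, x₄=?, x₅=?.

x₁'s domain is down to {4}, so x₁ = 4. Strike 4 from x₃, x₄, x₅.
x₃ must be 5 (only option left). So x₅ can't be 5.
That leaves x₅ = 2. So x₂, x₄ can't be 2.
That leaves x₂ = 1. Strike 1 from x₄.
x₄'s domain is down to {3}, so x₄ = 3.

x₁=4, x₂=1, x₃=5, x₄=3, x₅=2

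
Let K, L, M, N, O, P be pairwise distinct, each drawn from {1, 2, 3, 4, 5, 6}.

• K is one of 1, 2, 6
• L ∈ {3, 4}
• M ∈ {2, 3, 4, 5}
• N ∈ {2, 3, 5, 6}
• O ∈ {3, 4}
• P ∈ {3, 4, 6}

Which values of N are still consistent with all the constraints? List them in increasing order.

2, 5

The 6 variables together cover exactly {1, 2, 3, 4, 5, 6} — 6 values for 6 variables — and 1 appears only in K's list, so K = 1.
L and O share exactly the 2 values {3, 4}; by pigeonhole those values go to them, so strike 3, 4 from M, N, P.
That leaves P = 6. Strike 6 from N.
No further eliminations apply; N can still be any of 2, 5.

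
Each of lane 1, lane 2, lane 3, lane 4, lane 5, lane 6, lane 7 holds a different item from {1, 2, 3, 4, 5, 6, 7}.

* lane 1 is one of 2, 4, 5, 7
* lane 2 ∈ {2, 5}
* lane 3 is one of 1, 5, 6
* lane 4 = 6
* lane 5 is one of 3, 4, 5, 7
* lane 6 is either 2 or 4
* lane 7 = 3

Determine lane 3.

lane 4 must be 6 (only option left). Eliminate 6 elsewhere: lane 3.
That leaves lane 7 = 3. Remove 3 from lane 5.
The 5 still-open variables together cover exactly {1, 2, 4, 5, 7} — 5 values for 5 variables — and 1 appears only in lane 3's list, so lane 3 = 1.

1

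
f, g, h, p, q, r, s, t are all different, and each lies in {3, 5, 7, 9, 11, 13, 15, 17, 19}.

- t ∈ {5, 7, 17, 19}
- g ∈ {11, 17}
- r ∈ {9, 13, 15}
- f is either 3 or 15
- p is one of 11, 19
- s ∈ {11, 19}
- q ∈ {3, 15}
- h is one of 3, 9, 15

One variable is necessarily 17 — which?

The 2 variables f and q are confined to {3, 15}, which locks those values in; drop them from h, r.
h has just one choice, so h = 9. Strike 9 from r.
r must be 13 (only option left).
The 2 variables p and s are confined to {11, 19}, which locks those values in; drop them from g, t.
So 17 goes to g.

g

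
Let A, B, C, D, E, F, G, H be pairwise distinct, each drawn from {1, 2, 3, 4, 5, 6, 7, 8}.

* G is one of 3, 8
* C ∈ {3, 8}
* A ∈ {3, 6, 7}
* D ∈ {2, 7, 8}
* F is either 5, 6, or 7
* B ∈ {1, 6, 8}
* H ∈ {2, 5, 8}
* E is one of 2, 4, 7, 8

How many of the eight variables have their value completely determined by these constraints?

The 8 variables draw from only 8 values {1, 2, 3, 4, 5, 6, 7, 8}, so each is used; only B can be 1, hence B = 1.
The 7 still-open variables draw from only 7 values {2, 3, 4, 5, 6, 7, 8}, so each is used; only E can be 4, hence E = 4.
C and G between them cover only {3, 8} — a naked pair. Remove those values from A, D, H.
Determined: B=1, E=4. The other variables each still have more than one consistent value. That makes 2.

2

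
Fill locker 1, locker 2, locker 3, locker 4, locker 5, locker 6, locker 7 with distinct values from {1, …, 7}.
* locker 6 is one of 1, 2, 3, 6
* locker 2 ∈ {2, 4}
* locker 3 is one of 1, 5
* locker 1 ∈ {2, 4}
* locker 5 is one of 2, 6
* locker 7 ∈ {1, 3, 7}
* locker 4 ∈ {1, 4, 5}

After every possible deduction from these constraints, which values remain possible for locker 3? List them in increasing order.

The 7 variables draw from only 7 values {1, 2, 3, 4, 5, 6, 7}, so each is used; only locker 7 can be 7, hence locker 7 = 7.
The 6 still-open variables draw from only 6 values {1, 2, 3, 4, 5, 6}, so each is used; only locker 6 can be 3, hence locker 6 = 3.
Among the 5 still-open variables, 6 fits only locker 5 (and all 5 values in {1, 2, 4, 5, 6} must be used), so locker 5 = 6.
locker 1 and locker 2 between them cover only {2, 4} — a naked pair. Remove those values from locker 4.
No further eliminations apply; locker 3 can still be any of 1, 5.

1, 5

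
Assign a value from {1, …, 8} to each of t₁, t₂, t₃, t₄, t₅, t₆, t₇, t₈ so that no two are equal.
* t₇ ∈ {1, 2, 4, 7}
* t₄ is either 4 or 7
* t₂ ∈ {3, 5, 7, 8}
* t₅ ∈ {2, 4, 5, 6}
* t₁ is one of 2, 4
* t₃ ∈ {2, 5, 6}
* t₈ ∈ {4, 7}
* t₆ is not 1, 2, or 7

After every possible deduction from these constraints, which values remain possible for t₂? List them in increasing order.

3, 8

The 8 variables draw from only 8 values {1, 2, 3, 4, 5, 6, 7, 8}, so each is used; only t₇ can be 1, hence t₇ = 1.
t₄ and t₈ between them cover only {4, 7} — a naked pair. Remove those values from t₁, t₂, t₅, t₆.
t₁ must be 2 (only option left). Strike 2 from t₃, t₅.
t₃ and t₅ share exactly the 2 values {5, 6}; by pigeonhole those values go to them, so strike 5, 6 from t₂, t₆.
No further eliminations apply; t₂ can still be any of 3, 8.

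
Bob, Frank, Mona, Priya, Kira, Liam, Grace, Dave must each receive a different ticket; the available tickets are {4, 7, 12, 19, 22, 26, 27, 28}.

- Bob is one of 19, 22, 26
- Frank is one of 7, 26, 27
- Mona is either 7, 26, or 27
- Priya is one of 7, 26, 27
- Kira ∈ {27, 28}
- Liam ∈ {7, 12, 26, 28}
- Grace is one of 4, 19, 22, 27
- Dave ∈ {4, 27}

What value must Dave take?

The 8 variables together cover exactly {4, 7, 12, 19, 22, 26, 27, 28} — 8 values for 8 variables — and 12 appears only in Liam's list, so Liam = 12.
The 7 still-open variables together cover exactly {4, 7, 19, 22, 26, 27, 28} — 7 values for 7 variables — and 28 appears only in Kira's list, so Kira = 28.
Frank, Mona, Priya between them cover only {7, 26, 27} — a naked triple. Remove those values from Bob, Grace, Dave.
So Dave = 4.

4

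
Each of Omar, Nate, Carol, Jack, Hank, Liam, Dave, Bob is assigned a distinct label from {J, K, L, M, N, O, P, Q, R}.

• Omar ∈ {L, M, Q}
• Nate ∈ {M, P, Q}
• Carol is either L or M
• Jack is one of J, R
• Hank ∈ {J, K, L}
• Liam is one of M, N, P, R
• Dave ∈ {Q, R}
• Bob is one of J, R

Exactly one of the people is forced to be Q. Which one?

Dave

Among the 8 variables, K fits only Hank (and all 8 values in {J, K, L, M, N, P, Q, R} must be used), so Hank = K.
The 7 still-open variables together cover exactly {J, L, M, N, P, Q, R} — 7 values for 7 variables — and N appears only in Liam's list, so Liam = N.
The 6 still-open variables together cover exactly {J, L, M, P, Q, R} — 6 values for 6 variables — and P appears only in Nate's list, so Nate = P.
The 2 variables Jack and Bob are confined to {J, R}, which locks those values in; drop them from Dave.
So Q goes to Dave.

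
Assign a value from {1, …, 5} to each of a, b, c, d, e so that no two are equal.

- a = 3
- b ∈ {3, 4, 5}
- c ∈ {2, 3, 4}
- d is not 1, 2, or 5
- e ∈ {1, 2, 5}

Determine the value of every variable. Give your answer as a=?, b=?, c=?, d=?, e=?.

a must be 3 (only option left). Remove 3 from b, c, d.
That leaves d = 4. Eliminate 4 elsewhere: b, c.
b has just one choice, so b = 5. Remove 5 from e.
That leaves c = 2. So e can't be 2.
e's domain is down to {1}, so e = 1.

a=3, b=5, c=2, d=4, e=1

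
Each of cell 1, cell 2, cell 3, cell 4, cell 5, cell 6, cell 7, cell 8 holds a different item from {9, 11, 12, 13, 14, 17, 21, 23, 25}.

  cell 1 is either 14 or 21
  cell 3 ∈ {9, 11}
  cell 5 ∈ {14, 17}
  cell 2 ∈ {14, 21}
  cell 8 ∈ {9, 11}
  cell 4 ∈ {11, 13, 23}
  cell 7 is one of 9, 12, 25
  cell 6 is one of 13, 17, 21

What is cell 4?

cell 1 and cell 2 between them cover only {14, 21} — a naked pair. Remove those values from cell 5, cell 6.
cell 5 has just one choice, so cell 5 = 17. Strike 17 from cell 6.
That leaves cell 6 = 13. So cell 4 can't be 13.
cell 3 and cell 8 share exactly the 2 values {9, 11}; by pigeonhole those values go to them, so strike 9, 11 from cell 4, cell 7.
So cell 4 = 23.

23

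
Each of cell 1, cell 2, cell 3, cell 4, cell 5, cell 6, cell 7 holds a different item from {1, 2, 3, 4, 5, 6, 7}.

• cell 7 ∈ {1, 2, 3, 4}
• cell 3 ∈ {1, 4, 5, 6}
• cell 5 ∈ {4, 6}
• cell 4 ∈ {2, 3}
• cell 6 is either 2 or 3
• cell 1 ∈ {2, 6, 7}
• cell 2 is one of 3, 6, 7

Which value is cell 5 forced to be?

The 7 variables draw from only 7 values {1, 2, 3, 4, 5, 6, 7}, so each is used; only cell 3 can be 5, hence cell 3 = 5.
The 6 still-open variables together cover exactly {1, 2, 3, 4, 6, 7} — 6 values for 6 variables — and 1 appears only in cell 7's list, so cell 7 = 1.
Among the 5 still-open variables, 4 fits only cell 5 (and all 5 values in {2, 3, 4, 6, 7} must be used), so cell 5 = 4.

4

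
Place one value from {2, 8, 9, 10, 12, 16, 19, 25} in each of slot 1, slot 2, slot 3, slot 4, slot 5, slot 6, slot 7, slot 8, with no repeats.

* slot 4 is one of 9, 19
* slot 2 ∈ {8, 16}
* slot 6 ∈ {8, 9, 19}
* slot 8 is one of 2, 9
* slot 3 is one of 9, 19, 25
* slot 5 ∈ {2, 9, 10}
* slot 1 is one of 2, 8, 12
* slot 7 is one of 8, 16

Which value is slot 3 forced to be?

25

The 8 variables together cover exactly {2, 8, 9, 10, 12, 16, 19, 25} — 8 values for 8 variables — and 10 appears only in slot 5's list, so slot 5 = 10.
The 7 still-open variables draw from only 7 values {2, 8, 9, 12, 16, 19, 25}, so each is used; only slot 1 can be 12, hence slot 1 = 12.
The 6 still-open variables draw from only 6 values {2, 8, 9, 16, 19, 25}, so each is used; only slot 8 can be 2, hence slot 8 = 2.
The 5 still-open variables draw from only 5 values {8, 9, 16, 19, 25}, so each is used; only slot 3 can be 25, hence slot 3 = 25.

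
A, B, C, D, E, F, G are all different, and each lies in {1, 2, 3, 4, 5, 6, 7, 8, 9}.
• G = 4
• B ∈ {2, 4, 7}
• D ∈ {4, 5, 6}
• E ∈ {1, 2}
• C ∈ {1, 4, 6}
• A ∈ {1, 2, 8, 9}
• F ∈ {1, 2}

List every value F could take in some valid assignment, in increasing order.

G has just one choice, so G = 4. Remove 4 from B, C, D.
E and F between them cover only {1, 2} — a naked pair. Remove those values from A, B, C.
That leaves B = 7.
C must be 6 (only option left). Strike 6 from D.
D has just one choice, so D = 5.
No further eliminations apply; F can still be any of 1, 2.

1, 2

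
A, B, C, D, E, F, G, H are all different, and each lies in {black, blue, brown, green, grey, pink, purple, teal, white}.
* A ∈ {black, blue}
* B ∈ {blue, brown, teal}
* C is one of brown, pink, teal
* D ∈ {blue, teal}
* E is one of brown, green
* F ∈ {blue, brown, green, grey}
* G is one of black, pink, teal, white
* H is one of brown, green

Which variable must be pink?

C

Among the 8 variables, grey fits only F (and all 8 values in {black, blue, brown, green, grey, pink, teal, white} must be used), so F = grey.
The 7 still-open variables together cover exactly {black, blue, brown, green, pink, teal, white} — 7 values for 7 variables — and white appears only in G's list, so G = white.
Among the 6 still-open variables, black fits only A (and all 6 values in {black, blue, brown, green, pink, teal} must be used), so A = black.
The 5 still-open variables draw from only 5 values {blue, brown, green, pink, teal}, so each is used; only C can be pink, hence C = pink.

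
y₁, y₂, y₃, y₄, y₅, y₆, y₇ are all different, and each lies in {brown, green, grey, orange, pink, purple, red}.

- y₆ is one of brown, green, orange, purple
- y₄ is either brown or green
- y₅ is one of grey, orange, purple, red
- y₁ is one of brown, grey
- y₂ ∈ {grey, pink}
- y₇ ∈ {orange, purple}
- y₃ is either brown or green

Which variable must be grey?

y₁

The 7 variables draw from only 7 values {brown, green, grey, orange, pink, purple, red}, so each is used; only y₂ can be pink, hence y₂ = pink.
The 6 still-open variables draw from only 6 values {brown, green, grey, orange, purple, red}, so each is used; only y₅ can be red, hence y₅ = red.
Among the 5 still-open variables, grey fits only y₁ (and all 5 values in {brown, green, grey, orange, purple} must be used), so y₁ = grey.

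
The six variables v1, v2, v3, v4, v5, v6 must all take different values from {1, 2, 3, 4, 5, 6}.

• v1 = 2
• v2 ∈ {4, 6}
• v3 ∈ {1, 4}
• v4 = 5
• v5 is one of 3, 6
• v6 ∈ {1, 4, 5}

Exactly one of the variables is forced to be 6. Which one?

v1 has just one choice, so v1 = 2.
v4's domain is down to {5}, so v4 = 5. Strike 5 from v6.
The 4 still-open variables draw from only 4 values {1, 3, 4, 6}, so each is used; only v5 can be 3, hence v5 = 3.
The 3 still-open variables together cover exactly {1, 4, 6} — 3 values for 3 variables — and 6 appears only in v2's list, so v2 = 6.

v2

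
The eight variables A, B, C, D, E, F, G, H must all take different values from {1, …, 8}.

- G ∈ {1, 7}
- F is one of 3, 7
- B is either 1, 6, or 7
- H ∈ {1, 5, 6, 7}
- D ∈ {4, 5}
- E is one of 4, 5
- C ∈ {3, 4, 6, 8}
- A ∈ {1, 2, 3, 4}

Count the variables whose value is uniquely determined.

3

Among the 8 variables, 2 fits only A (and all 8 values in {1, 2, 3, 4, 5, 6, 7, 8} must be used), so A = 2.
Among the 7 still-open variables, 8 fits only C (and all 7 values in {1, 3, 4, 5, 6, 7, 8} must be used), so C = 8.
Among the 6 still-open variables, 3 fits only F (and all 6 values in {1, 3, 4, 5, 6, 7} must be used), so F = 3.
The 2 variables D and E are confined to {4, 5}, which locks those values in; drop them from H.
Determined: A=2, C=8, F=3. The other variables each still have more than one consistent value. That makes 3.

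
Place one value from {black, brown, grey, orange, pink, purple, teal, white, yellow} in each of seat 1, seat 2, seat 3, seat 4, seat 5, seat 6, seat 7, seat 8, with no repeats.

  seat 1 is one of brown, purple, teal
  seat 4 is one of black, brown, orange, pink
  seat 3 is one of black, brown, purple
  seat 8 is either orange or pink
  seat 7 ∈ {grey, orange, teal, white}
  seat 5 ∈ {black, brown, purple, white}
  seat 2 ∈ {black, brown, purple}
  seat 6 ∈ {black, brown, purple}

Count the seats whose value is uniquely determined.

3

The 8 variables together cover exactly {black, brown, grey, orange, pink, purple, teal, white} — 8 values for 8 variables — and grey appears only in seat 7's list, so seat 7 = grey.
The 7 still-open variables together cover exactly {black, brown, orange, pink, purple, teal, white} — 7 values for 7 variables — and teal appears only in seat 1's list, so seat 1 = teal.
The 6 still-open variables draw from only 6 values {black, brown, orange, pink, purple, white}, so each is used; only seat 5 can be white, hence seat 5 = white.
seat 2, seat 3, seat 6 between them cover only {black, brown, purple} — a naked triple. Remove those values from seat 4.
Determined: seat 1=teal, seat 5=white, seat 7=grey. The other seats each still have more than one consistent value. That makes 3.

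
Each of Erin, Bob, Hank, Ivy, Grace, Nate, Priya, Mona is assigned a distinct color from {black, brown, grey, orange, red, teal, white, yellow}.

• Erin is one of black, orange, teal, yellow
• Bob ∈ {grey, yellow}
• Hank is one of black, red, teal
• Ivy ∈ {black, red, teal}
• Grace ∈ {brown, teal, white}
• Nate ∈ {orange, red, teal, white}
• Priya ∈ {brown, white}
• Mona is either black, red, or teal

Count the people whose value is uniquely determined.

The 8 variables together cover exactly {black, brown, grey, orange, red, teal, white, yellow} — 8 values for 8 variables — and grey appears only in Bob's list, so Bob = grey.
Among the 7 still-open variables, yellow fits only Erin (and all 7 values in {black, brown, orange, red, teal, white, yellow} must be used), so Erin = yellow.
The 6 still-open variables draw from only 6 values {black, brown, orange, red, teal, white}, so each is used; only Nate can be orange, hence Nate = orange.
Hank, Ivy, Mona between them cover only {black, red, teal} — a naked triple. Remove those values from Grace.
Determined: Erin=yellow, Bob=grey, Nate=orange. The other people each still have more than one consistent value. That makes 3.

3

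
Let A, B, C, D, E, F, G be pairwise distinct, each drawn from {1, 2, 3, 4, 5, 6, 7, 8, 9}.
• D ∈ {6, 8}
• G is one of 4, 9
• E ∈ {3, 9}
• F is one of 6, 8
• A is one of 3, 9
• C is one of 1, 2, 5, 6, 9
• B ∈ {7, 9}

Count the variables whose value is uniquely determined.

2

A and E between them cover only {3, 9} — a naked pair. Remove those values from B, C, G.
B's domain is down to {7}, so B = 7.
G has just one choice, so G = 4.
D and F share exactly the 2 values {6, 8}; by pigeonhole those values go to them, so strike 6, 8 from C.
Determined: B=7, G=4. The other variables each still have more than one consistent value. That makes 2.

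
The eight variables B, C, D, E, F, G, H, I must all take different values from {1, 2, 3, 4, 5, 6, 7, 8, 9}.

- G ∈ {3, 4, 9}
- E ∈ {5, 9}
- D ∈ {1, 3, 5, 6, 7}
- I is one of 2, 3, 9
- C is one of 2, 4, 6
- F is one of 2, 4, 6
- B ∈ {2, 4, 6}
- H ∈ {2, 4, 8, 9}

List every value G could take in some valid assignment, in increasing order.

3, 9

B, C, F share exactly the 3 values {2, 4, 6}; by pigeonhole those values go to them, so strike 2, 4, 6 from D, G, H, I.
G and I between them cover only {3, 9} — a naked pair. Remove those values from D, E, H.
That leaves E = 5. Eliminate 5 elsewhere: D.
H has just one choice, so H = 8.
No further eliminations apply; G can still be any of 3, 9.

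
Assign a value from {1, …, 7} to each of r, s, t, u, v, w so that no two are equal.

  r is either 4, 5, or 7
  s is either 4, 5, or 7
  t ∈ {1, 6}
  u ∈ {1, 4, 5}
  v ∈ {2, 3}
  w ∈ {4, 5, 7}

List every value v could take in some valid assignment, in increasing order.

r, s, w share exactly the 3 values {4, 5, 7}; by pigeonhole those values go to them, so strike 4, 5, 7 from u.
That leaves u = 1. Remove 1 from t.
t must be 6 (only option left).
No further eliminations apply; v can still be any of 2, 3.

2, 3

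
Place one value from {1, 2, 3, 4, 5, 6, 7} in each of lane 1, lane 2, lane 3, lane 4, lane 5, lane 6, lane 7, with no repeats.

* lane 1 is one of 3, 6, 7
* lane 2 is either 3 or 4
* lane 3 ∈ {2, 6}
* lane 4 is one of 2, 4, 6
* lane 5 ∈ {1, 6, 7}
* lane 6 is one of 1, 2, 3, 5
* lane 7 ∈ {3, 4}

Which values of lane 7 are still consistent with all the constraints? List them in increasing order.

3, 4

The 7 variables together cover exactly {1, 2, 3, 4, 5, 6, 7} — 7 values for 7 variables — and 5 appears only in lane 6's list, so lane 6 = 5.
The 6 still-open variables draw from only 6 values {1, 2, 3, 4, 6, 7}, so each is used; only lane 5 can be 1, hence lane 5 = 1.
The 5 still-open variables draw from only 5 values {2, 3, 4, 6, 7}, so each is used; only lane 1 can be 7, hence lane 1 = 7.
lane 2 and lane 7 between them cover only {3, 4} — a naked pair. Remove those values from lane 4.
No further eliminations apply; lane 7 can still be any of 3, 4.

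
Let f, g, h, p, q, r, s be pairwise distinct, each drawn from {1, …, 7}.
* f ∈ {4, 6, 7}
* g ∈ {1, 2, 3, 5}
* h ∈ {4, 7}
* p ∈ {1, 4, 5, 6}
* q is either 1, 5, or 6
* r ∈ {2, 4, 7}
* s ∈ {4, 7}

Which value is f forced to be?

6

The 7 variables together cover exactly {1, 2, 3, 4, 5, 6, 7} — 7 values for 7 variables — and 3 appears only in g's list, so g = 3.
The 6 still-open variables together cover exactly {1, 2, 4, 5, 6, 7} — 6 values for 6 variables — and 2 appears only in r's list, so r = 2.
The 2 variables h and s are confined to {4, 7}, which locks those values in; drop them from f, p.
So f = 6.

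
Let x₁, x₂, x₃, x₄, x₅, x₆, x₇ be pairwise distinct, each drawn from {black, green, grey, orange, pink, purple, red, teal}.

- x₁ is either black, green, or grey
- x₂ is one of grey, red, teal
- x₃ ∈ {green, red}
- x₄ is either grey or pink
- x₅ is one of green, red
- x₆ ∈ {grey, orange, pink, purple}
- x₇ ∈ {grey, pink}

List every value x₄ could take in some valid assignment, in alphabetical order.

grey, pink

x₃ and x₅ between them cover only {green, red} — a naked pair. Remove those values from x₁, x₂.
x₄ and x₇ share exactly the 2 values {grey, pink}; by pigeonhole those values go to them, so strike grey, pink from x₁, x₂, x₆.
x₁ has just one choice, so x₁ = black.
That leaves x₂ = teal.
No further eliminations apply; x₄ can still be any of grey, pink.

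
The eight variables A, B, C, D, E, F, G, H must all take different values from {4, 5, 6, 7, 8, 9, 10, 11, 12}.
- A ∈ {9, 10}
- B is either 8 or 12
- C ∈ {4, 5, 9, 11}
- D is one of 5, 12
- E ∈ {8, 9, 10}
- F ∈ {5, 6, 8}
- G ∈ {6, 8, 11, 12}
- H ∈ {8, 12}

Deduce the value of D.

The 8 variables together cover exactly {4, 5, 6, 8, 9, 10, 11, 12} — 8 values for 8 variables — and 4 appears only in C's list, so C = 4.
Among the 7 still-open variables, 11 fits only G (and all 7 values in {5, 6, 8, 9, 10, 11, 12} must be used), so G = 11.
Among the 6 still-open variables, 6 fits only F (and all 6 values in {5, 6, 8, 9, 10, 12} must be used), so F = 6.
The 5 still-open variables draw from only 5 values {5, 8, 9, 10, 12}, so each is used; only D can be 5, hence D = 5.

5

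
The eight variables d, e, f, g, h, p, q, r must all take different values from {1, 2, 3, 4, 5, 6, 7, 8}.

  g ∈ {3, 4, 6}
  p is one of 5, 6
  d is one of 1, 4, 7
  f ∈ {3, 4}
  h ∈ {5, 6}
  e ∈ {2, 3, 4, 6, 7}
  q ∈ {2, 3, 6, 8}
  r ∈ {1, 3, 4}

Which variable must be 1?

r

The 8 variables together cover exactly {1, 2, 3, 4, 5, 6, 7, 8} — 8 values for 8 variables — and 8 appears only in q's list, so q = 8.
The 7 still-open variables draw from only 7 values {1, 2, 3, 4, 5, 6, 7}, so each is used; only e can be 2, hence e = 2.
The 6 still-open variables together cover exactly {1, 3, 4, 5, 6, 7} — 6 values for 6 variables — and 7 appears only in d's list, so d = 7.
The 5 still-open variables together cover exactly {1, 3, 4, 5, 6} — 5 values for 5 variables — and 1 appears only in r's list, so r = 1.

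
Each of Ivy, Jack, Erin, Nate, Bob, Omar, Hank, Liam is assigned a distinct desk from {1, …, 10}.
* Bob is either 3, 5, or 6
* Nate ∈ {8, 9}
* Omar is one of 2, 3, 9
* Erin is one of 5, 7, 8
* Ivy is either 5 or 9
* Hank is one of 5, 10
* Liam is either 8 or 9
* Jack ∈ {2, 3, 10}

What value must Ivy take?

The 8 variables draw from only 8 values {2, 3, 5, 6, 7, 8, 9, 10}, so each is used; only Bob can be 6, hence Bob = 6.
Among the 7 still-open variables, 7 fits only Erin (and all 7 values in {2, 3, 5, 7, 8, 9, 10} must be used), so Erin = 7.
Nate and Liam share exactly the 2 values {8, 9}; by pigeonhole those values go to them, so strike 8, 9 from Ivy, Omar.
So Ivy = 5.

5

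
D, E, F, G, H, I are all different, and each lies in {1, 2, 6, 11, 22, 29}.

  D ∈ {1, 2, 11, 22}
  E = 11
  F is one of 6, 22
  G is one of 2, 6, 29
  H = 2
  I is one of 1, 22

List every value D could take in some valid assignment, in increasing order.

1, 22

E must be 11 (only option left). Eliminate 11 elsewhere: D.
H must be 2 (only option left). Eliminate 2 elsewhere: D, G.
The 4 still-open variables draw from only 4 values {1, 6, 22, 29}, so each is used; only G can be 29, hence G = 29.
Among the 3 still-open variables, 6 fits only F (and all 3 values in {1, 6, 22} must be used), so F = 6.
No further eliminations apply; D can still be any of 1, 22.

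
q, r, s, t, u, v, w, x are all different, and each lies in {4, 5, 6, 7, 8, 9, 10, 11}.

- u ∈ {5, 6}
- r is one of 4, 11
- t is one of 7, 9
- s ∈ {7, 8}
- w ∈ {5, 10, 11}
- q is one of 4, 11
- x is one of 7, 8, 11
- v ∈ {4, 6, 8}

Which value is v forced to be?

6

The 8 variables together cover exactly {4, 5, 6, 7, 8, 9, 10, 11} — 8 values for 8 variables — and 9 appears only in t's list, so t = 9.
The 7 still-open variables draw from only 7 values {4, 5, 6, 7, 8, 10, 11}, so each is used; only w can be 10, hence w = 10.
The 6 still-open variables together cover exactly {4, 5, 6, 7, 8, 11} — 6 values for 6 variables — and 5 appears only in u's list, so u = 5.
The 5 still-open variables together cover exactly {4, 6, 7, 8, 11} — 5 values for 5 variables — and 6 appears only in v's list, so v = 6.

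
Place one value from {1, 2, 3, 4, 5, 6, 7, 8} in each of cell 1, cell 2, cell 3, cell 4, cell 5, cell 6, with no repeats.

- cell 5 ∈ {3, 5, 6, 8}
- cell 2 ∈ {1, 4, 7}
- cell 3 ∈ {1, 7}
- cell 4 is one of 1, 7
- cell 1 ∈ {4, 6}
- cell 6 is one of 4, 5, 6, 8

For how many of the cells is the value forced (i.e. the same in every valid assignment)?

cell 3 and cell 4 share exactly the 2 values {1, 7}; by pigeonhole those values go to them, so strike 1, 7 from cell 2.
That leaves cell 2 = 4. Remove 4 from cell 1, cell 6.
cell 1's domain is down to {6}, so cell 1 = 6. So cell 5, cell 6 can't be 6.
Determined: cell 1=6, cell 2=4. The other cells each still have more than one consistent value. That makes 2.

2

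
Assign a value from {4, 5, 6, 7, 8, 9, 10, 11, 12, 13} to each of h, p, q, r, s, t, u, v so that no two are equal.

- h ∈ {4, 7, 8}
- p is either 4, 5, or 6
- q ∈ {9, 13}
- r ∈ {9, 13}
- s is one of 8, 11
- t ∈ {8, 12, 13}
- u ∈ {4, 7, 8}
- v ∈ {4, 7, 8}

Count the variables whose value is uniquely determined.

2

q and r share exactly the 2 values {9, 13}; by pigeonhole those values go to them, so strike 9, 13 from t.
The 3 variables h, u, v are confined to {4, 7, 8}, which locks those values in; drop them from p, s, t.
That leaves s = 11.
t's domain is down to {12}, so t = 12.
Determined: s=11, t=12. The other variables each still have more than one consistent value. That makes 2.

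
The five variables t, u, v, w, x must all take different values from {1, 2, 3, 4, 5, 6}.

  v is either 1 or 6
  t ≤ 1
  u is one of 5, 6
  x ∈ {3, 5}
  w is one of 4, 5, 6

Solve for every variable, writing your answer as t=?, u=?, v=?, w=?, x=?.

t has just one choice, so t = 1. Strike 1 from v.
v has just one choice, so v = 6. Strike 6 from u, w.
u's domain is down to {5}, so u = 5. Strike 5 from w, x.
w must be 4 (only option left).
x must be 3 (only option left).

t=1, u=5, v=6, w=4, x=3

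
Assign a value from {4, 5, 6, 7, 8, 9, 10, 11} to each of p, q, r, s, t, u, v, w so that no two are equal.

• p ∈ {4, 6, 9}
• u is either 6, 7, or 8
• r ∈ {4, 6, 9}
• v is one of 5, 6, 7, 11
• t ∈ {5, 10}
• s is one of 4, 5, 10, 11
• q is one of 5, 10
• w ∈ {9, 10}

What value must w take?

9

The 8 variables draw from only 8 values {4, 5, 6, 7, 8, 9, 10, 11}, so each is used; only u can be 8, hence u = 8.
Among the 7 still-open variables, 7 fits only v (and all 7 values in {4, 5, 6, 7, 9, 10, 11} must be used), so v = 7.
The 6 still-open variables together cover exactly {4, 5, 6, 9, 10, 11} — 6 values for 6 variables — and 11 appears only in s's list, so s = 11.
q and t share exactly the 2 values {5, 10}; by pigeonhole those values go to them, so strike 5, 10 from w.
So w = 9.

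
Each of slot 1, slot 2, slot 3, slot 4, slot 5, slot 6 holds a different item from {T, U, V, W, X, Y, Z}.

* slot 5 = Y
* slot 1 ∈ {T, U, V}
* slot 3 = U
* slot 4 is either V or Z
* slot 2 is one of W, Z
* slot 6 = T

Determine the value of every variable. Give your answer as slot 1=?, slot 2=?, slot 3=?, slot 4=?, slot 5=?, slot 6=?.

slot 1=V, slot 2=W, slot 3=U, slot 4=Z, slot 5=Y, slot 6=T

slot 3 has just one choice, so slot 3 = U. Eliminate U elsewhere: slot 1.
slot 5 has just one choice, so slot 5 = Y.
That leaves slot 6 = T. Eliminate T elsewhere: slot 1.
That leaves slot 1 = V. Strike V from slot 4.
slot 4 has just one choice, so slot 4 = Z. Remove Z from slot 2.
slot 2 must be W (only option left).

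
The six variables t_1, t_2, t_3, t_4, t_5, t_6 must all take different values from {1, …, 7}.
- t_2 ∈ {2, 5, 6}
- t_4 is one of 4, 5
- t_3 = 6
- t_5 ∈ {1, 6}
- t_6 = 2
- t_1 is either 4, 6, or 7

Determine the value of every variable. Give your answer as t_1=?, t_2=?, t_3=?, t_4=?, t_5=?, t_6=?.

t_1=7, t_2=5, t_3=6, t_4=4, t_5=1, t_6=2

t_3 must be 6 (only option left). Remove 6 from t_1, t_2, t_5.
t_5 has just one choice, so t_5 = 1.
t_6 must be 2 (only option left). So t_2 can't be 2.
t_2 must be 5 (only option left). So t_4 can't be 5.
t_4 must be 4 (only option left). So t_1 can't be 4.
That leaves t_1 = 7.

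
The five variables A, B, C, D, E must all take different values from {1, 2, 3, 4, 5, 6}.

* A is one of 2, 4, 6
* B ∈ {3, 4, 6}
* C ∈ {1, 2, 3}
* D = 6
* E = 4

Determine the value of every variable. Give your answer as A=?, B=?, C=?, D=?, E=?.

D's domain is down to {6}, so D = 6. Eliminate 6 elsewhere: A, B.
E's domain is down to {4}, so E = 4. Strike 4 from A, B.
A's domain is down to {2}, so A = 2. Eliminate 2 elsewhere: C.
B has just one choice, so B = 3. Remove 3 from C.
C has just one choice, so C = 1.

A=2, B=3, C=1, D=6, E=4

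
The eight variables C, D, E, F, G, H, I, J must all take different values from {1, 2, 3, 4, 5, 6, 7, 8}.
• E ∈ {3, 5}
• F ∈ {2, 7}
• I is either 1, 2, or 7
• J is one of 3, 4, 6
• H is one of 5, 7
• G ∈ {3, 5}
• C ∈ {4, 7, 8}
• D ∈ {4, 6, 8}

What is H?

Among the 8 variables, 1 fits only I (and all 8 values in {1, 2, 3, 4, 5, 6, 7, 8} must be used), so I = 1.
Among the 7 still-open variables, 2 fits only F (and all 7 values in {2, 3, 4, 5, 6, 7, 8} must be used), so F = 2.
The 2 variables E and G are confined to {3, 5}, which locks those values in; drop them from H, J.
So H = 7.

7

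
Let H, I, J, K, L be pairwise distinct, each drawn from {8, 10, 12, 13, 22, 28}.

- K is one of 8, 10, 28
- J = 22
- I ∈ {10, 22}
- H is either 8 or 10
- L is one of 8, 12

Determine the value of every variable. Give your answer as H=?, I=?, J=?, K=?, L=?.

H=8, I=10, J=22, K=28, L=12

J must be 22 (only option left). Remove 22 from I.
I's domain is down to {10}, so I = 10. Strike 10 from H, K.
H has just one choice, so H = 8. Eliminate 8 elsewhere: K, L.
K must be 28 (only option left).
L's domain is down to {12}, so L = 12.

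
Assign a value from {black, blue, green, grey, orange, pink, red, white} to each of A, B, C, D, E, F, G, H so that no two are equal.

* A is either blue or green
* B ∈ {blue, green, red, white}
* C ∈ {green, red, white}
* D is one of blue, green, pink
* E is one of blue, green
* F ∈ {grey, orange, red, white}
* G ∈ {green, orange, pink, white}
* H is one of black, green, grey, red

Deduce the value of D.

pink

The 8 variables together cover exactly {black, blue, green, grey, orange, pink, red, white} — 8 values for 8 variables — and black appears only in H's list, so H = black.
The 7 still-open variables together cover exactly {blue, green, grey, orange, pink, red, white} — 7 values for 7 variables — and grey appears only in F's list, so F = grey.
The 6 still-open variables together cover exactly {blue, green, orange, pink, red, white} — 6 values for 6 variables — and orange appears only in G's list, so G = orange.
The 5 still-open variables together cover exactly {blue, green, pink, red, white} — 5 values for 5 variables — and pink appears only in D's list, so D = pink.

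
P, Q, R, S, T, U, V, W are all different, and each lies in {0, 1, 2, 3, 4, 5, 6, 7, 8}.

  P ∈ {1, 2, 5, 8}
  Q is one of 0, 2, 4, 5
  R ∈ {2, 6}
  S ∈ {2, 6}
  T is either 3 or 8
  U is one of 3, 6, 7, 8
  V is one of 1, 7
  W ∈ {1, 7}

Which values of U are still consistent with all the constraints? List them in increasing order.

The 2 variables R and S are confined to {2, 6}, which locks those values in; drop them from P, Q, U.
V and W share exactly the 2 values {1, 7}; by pigeonhole those values go to them, so strike 1, 7 from P, U.
T and U share exactly the 2 values {3, 8}; by pigeonhole those values go to them, so strike 3, 8 from P.
P must be 5 (only option left). Strike 5 from Q.
No further eliminations apply; U can still be any of 3, 8.

3, 8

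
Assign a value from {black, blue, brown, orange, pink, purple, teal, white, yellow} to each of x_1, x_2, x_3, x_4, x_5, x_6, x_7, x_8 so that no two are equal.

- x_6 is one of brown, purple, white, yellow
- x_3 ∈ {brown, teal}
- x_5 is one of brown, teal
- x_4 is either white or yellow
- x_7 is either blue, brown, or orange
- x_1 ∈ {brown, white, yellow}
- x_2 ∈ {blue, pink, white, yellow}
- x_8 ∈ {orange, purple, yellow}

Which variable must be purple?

Among the 8 variables, pink fits only x_2 (and all 8 values in {blue, brown, orange, pink, purple, teal, white, yellow} must be used), so x_2 = pink.
Among the 7 still-open variables, blue fits only x_7 (and all 7 values in {blue, brown, orange, purple, teal, white, yellow} must be used), so x_7 = blue.
Among the 6 still-open variables, orange fits only x_8 (and all 6 values in {brown, orange, purple, teal, white, yellow} must be used), so x_8 = orange.
The 5 still-open variables draw from only 5 values {brown, purple, teal, white, yellow}, so each is used; only x_6 can be purple, hence x_6 = purple.

x_6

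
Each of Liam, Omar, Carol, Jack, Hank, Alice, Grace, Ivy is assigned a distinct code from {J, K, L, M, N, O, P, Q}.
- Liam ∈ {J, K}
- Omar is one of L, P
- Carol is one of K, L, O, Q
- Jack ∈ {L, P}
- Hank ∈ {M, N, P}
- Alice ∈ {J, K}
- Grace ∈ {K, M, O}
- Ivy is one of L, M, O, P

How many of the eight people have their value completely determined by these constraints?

2

The 8 variables together cover exactly {J, K, L, M, N, O, P, Q} — 8 values for 8 variables — and N appears only in Hank's list, so Hank = N.
The 7 still-open variables draw from only 7 values {J, K, L, M, O, P, Q}, so each is used; only Carol can be Q, hence Carol = Q.
The 2 variables Liam and Alice are confined to {J, K}, which locks those values in; drop them from Grace.
The 2 variables Omar and Jack are confined to {L, P}, which locks those values in; drop them from Ivy.
Determined: Carol=Q, Hank=N. The other people each still have more than one consistent value. That makes 2.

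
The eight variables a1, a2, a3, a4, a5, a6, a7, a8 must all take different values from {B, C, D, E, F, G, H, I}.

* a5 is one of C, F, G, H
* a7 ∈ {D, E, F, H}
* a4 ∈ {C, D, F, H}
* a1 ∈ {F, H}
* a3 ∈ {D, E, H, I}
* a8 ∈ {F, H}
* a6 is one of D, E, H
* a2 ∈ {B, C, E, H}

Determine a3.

The 8 variables together cover exactly {B, C, D, E, F, G, H, I} — 8 values for 8 variables — and B appears only in a2's list, so a2 = B.
The 7 still-open variables draw from only 7 values {C, D, E, F, G, H, I}, so each is used; only a5 can be G, hence a5 = G.
The 6 still-open variables together cover exactly {C, D, E, F, H, I} — 6 values for 6 variables — and C appears only in a4's list, so a4 = C.
The 5 still-open variables together cover exactly {D, E, F, H, I} — 5 values for 5 variables — and I appears only in a3's list, so a3 = I.

I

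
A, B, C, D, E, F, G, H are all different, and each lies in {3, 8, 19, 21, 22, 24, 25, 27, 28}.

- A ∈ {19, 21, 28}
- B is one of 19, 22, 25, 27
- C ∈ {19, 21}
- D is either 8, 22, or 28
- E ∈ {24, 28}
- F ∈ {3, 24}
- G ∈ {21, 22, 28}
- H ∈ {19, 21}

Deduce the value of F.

C and H share exactly the 2 values {19, 21}; by pigeonhole those values go to them, so strike 19, 21 from A, B, G.
A has just one choice, so A = 28. Remove 28 from D, E, G.
E must be 24 (only option left). Remove 24 from F.
So F = 3.

3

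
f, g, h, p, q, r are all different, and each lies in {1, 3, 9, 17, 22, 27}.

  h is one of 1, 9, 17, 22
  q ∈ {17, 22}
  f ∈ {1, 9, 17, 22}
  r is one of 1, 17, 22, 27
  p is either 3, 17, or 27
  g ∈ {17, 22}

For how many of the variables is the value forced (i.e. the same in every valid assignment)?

The 6 variables draw from only 6 values {1, 3, 9, 17, 22, 27}, so each is used; only p can be 3, hence p = 3.
The 5 still-open variables together cover exactly {1, 9, 17, 22, 27} — 5 values for 5 variables — and 27 appears only in r's list, so r = 27.
g and q share exactly the 2 values {17, 22}; by pigeonhole those values go to them, so strike 17, 22 from f, h.
Determined: p=3, r=27. The other variables each still have more than one consistent value. That makes 2.

2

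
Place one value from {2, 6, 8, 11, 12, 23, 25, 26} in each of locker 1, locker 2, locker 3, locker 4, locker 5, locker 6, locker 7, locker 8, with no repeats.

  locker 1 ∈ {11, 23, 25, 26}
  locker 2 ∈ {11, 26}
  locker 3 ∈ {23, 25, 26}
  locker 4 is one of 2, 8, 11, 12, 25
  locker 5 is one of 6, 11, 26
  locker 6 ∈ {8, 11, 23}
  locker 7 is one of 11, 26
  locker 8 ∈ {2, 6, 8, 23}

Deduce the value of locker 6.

8

The 8 variables draw from only 8 values {2, 6, 8, 11, 12, 23, 25, 26}, so each is used; only locker 4 can be 12, hence locker 4 = 12.
Among the 7 still-open variables, 2 fits only locker 8 (and all 7 values in {2, 6, 8, 11, 23, 25, 26} must be used), so locker 8 = 2.
The 6 still-open variables draw from only 6 values {6, 8, 11, 23, 25, 26}, so each is used; only locker 5 can be 6, hence locker 5 = 6.
Among the 5 still-open variables, 8 fits only locker 6 (and all 5 values in {8, 11, 23, 25, 26} must be used), so locker 6 = 8.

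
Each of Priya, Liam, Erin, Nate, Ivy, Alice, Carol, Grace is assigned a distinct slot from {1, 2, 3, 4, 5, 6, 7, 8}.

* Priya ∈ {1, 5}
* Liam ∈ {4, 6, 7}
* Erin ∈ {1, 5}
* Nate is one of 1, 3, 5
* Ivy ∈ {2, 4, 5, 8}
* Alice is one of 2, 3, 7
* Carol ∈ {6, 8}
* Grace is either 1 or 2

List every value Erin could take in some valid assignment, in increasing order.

1, 5

Priya and Erin between them cover only {1, 5} — a naked pair. Remove those values from Nate, Ivy, Grace.
Nate has just one choice, so Nate = 3. Strike 3 from Alice.
Grace has just one choice, so Grace = 2. Remove 2 from Ivy, Alice.
Alice must be 7 (only option left). Eliminate 7 elsewhere: Liam.
No further eliminations apply; Erin can still be any of 1, 5.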